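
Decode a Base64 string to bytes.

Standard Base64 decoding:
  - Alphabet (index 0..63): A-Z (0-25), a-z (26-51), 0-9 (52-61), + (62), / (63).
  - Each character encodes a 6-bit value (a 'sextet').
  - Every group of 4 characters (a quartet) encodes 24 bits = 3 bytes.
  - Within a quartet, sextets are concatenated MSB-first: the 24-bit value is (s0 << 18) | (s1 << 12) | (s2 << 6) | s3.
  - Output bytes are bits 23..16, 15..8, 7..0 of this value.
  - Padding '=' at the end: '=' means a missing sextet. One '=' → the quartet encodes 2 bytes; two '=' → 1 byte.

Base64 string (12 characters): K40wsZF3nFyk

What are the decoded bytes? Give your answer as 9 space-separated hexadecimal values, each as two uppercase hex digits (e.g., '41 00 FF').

Answer: 2B 8D 30 B1 91 77 9C 5C A4

Derivation:
After char 0 ('K'=10): chars_in_quartet=1 acc=0xA bytes_emitted=0
After char 1 ('4'=56): chars_in_quartet=2 acc=0x2B8 bytes_emitted=0
After char 2 ('0'=52): chars_in_quartet=3 acc=0xAE34 bytes_emitted=0
After char 3 ('w'=48): chars_in_quartet=4 acc=0x2B8D30 -> emit 2B 8D 30, reset; bytes_emitted=3
After char 4 ('s'=44): chars_in_quartet=1 acc=0x2C bytes_emitted=3
After char 5 ('Z'=25): chars_in_quartet=2 acc=0xB19 bytes_emitted=3
After char 6 ('F'=5): chars_in_quartet=3 acc=0x2C645 bytes_emitted=3
After char 7 ('3'=55): chars_in_quartet=4 acc=0xB19177 -> emit B1 91 77, reset; bytes_emitted=6
After char 8 ('n'=39): chars_in_quartet=1 acc=0x27 bytes_emitted=6
After char 9 ('F'=5): chars_in_quartet=2 acc=0x9C5 bytes_emitted=6
After char 10 ('y'=50): chars_in_quartet=3 acc=0x27172 bytes_emitted=6
After char 11 ('k'=36): chars_in_quartet=4 acc=0x9C5CA4 -> emit 9C 5C A4, reset; bytes_emitted=9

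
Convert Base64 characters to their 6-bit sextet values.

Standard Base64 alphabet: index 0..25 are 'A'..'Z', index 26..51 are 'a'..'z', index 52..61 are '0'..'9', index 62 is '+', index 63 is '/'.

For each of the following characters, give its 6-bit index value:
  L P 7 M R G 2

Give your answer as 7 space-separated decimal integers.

Answer: 11 15 59 12 17 6 54

Derivation:
'L': A..Z range, ord('L') − ord('A') = 11
'P': A..Z range, ord('P') − ord('A') = 15
'7': 0..9 range, 52 + ord('7') − ord('0') = 59
'M': A..Z range, ord('M') − ord('A') = 12
'R': A..Z range, ord('R') − ord('A') = 17
'G': A..Z range, ord('G') − ord('A') = 6
'2': 0..9 range, 52 + ord('2') − ord('0') = 54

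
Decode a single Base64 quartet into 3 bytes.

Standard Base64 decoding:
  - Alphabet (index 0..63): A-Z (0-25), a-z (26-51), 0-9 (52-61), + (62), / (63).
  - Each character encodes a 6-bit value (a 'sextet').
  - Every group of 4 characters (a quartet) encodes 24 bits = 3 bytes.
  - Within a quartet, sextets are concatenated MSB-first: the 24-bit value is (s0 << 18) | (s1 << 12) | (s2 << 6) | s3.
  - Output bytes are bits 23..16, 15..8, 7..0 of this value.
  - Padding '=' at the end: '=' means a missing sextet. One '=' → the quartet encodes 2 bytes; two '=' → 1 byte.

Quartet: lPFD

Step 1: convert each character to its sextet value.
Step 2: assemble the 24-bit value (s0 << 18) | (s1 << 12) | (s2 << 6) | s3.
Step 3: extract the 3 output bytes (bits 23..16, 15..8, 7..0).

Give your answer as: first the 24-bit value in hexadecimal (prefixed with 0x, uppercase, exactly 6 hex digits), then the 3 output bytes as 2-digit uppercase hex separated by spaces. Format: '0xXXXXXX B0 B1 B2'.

Sextets: l=37, P=15, F=5, D=3
24-bit: (37<<18) | (15<<12) | (5<<6) | 3
      = 0x940000 | 0x00F000 | 0x000140 | 0x000003
      = 0x94F143
Bytes: (v>>16)&0xFF=94, (v>>8)&0xFF=F1, v&0xFF=43

Answer: 0x94F143 94 F1 43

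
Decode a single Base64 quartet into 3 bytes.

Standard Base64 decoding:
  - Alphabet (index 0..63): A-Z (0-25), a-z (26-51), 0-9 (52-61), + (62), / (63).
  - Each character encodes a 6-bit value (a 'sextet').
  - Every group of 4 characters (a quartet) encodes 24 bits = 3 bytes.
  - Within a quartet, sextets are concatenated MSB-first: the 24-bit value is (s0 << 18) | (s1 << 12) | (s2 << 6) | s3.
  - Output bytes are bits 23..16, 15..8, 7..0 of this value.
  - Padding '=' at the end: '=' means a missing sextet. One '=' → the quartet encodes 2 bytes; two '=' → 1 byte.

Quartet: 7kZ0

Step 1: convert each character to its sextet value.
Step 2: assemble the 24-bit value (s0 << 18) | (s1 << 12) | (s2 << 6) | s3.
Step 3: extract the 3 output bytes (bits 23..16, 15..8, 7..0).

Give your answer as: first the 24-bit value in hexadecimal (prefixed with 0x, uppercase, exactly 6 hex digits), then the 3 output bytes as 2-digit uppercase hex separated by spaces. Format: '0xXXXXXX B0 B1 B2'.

Answer: 0xEE4674 EE 46 74

Derivation:
Sextets: 7=59, k=36, Z=25, 0=52
24-bit: (59<<18) | (36<<12) | (25<<6) | 52
      = 0xEC0000 | 0x024000 | 0x000640 | 0x000034
      = 0xEE4674
Bytes: (v>>16)&0xFF=EE, (v>>8)&0xFF=46, v&0xFF=74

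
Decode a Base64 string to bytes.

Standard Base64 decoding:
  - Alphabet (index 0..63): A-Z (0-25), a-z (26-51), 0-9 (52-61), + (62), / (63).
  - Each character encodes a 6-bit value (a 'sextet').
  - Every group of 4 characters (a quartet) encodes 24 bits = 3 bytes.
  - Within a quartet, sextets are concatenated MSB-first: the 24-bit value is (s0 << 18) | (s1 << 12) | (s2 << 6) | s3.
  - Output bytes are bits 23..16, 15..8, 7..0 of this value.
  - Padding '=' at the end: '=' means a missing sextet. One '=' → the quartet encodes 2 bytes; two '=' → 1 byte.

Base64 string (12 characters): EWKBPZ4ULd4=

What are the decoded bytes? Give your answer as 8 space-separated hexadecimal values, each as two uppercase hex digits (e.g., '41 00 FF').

Answer: 11 62 81 3D 9E 14 2D DE

Derivation:
After char 0 ('E'=4): chars_in_quartet=1 acc=0x4 bytes_emitted=0
After char 1 ('W'=22): chars_in_quartet=2 acc=0x116 bytes_emitted=0
After char 2 ('K'=10): chars_in_quartet=3 acc=0x458A bytes_emitted=0
After char 3 ('B'=1): chars_in_quartet=4 acc=0x116281 -> emit 11 62 81, reset; bytes_emitted=3
After char 4 ('P'=15): chars_in_quartet=1 acc=0xF bytes_emitted=3
After char 5 ('Z'=25): chars_in_quartet=2 acc=0x3D9 bytes_emitted=3
After char 6 ('4'=56): chars_in_quartet=3 acc=0xF678 bytes_emitted=3
After char 7 ('U'=20): chars_in_quartet=4 acc=0x3D9E14 -> emit 3D 9E 14, reset; bytes_emitted=6
After char 8 ('L'=11): chars_in_quartet=1 acc=0xB bytes_emitted=6
After char 9 ('d'=29): chars_in_quartet=2 acc=0x2DD bytes_emitted=6
After char 10 ('4'=56): chars_in_quartet=3 acc=0xB778 bytes_emitted=6
Padding '=': partial quartet acc=0xB778 -> emit 2D DE; bytes_emitted=8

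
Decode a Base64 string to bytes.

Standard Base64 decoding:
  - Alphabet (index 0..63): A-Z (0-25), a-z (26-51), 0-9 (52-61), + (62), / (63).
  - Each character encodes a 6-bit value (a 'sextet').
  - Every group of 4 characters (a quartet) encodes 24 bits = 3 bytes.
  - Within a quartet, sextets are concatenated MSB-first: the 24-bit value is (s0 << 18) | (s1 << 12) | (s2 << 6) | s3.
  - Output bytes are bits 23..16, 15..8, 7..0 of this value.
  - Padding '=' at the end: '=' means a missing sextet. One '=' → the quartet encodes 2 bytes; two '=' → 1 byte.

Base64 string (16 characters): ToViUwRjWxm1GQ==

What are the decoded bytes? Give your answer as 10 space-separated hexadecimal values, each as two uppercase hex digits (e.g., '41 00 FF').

After char 0 ('T'=19): chars_in_quartet=1 acc=0x13 bytes_emitted=0
After char 1 ('o'=40): chars_in_quartet=2 acc=0x4E8 bytes_emitted=0
After char 2 ('V'=21): chars_in_quartet=3 acc=0x13A15 bytes_emitted=0
After char 3 ('i'=34): chars_in_quartet=4 acc=0x4E8562 -> emit 4E 85 62, reset; bytes_emitted=3
After char 4 ('U'=20): chars_in_quartet=1 acc=0x14 bytes_emitted=3
After char 5 ('w'=48): chars_in_quartet=2 acc=0x530 bytes_emitted=3
After char 6 ('R'=17): chars_in_quartet=3 acc=0x14C11 bytes_emitted=3
After char 7 ('j'=35): chars_in_quartet=4 acc=0x530463 -> emit 53 04 63, reset; bytes_emitted=6
After char 8 ('W'=22): chars_in_quartet=1 acc=0x16 bytes_emitted=6
After char 9 ('x'=49): chars_in_quartet=2 acc=0x5B1 bytes_emitted=6
After char 10 ('m'=38): chars_in_quartet=3 acc=0x16C66 bytes_emitted=6
After char 11 ('1'=53): chars_in_quartet=4 acc=0x5B19B5 -> emit 5B 19 B5, reset; bytes_emitted=9
After char 12 ('G'=6): chars_in_quartet=1 acc=0x6 bytes_emitted=9
After char 13 ('Q'=16): chars_in_quartet=2 acc=0x190 bytes_emitted=9
Padding '==': partial quartet acc=0x190 -> emit 19; bytes_emitted=10

Answer: 4E 85 62 53 04 63 5B 19 B5 19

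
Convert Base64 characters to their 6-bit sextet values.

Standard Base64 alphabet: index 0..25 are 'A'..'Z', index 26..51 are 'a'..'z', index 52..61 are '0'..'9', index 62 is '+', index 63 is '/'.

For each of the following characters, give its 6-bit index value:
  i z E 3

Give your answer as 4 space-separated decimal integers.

'i': a..z range, 26 + ord('i') − ord('a') = 34
'z': a..z range, 26 + ord('z') − ord('a') = 51
'E': A..Z range, ord('E') − ord('A') = 4
'3': 0..9 range, 52 + ord('3') − ord('0') = 55

Answer: 34 51 4 55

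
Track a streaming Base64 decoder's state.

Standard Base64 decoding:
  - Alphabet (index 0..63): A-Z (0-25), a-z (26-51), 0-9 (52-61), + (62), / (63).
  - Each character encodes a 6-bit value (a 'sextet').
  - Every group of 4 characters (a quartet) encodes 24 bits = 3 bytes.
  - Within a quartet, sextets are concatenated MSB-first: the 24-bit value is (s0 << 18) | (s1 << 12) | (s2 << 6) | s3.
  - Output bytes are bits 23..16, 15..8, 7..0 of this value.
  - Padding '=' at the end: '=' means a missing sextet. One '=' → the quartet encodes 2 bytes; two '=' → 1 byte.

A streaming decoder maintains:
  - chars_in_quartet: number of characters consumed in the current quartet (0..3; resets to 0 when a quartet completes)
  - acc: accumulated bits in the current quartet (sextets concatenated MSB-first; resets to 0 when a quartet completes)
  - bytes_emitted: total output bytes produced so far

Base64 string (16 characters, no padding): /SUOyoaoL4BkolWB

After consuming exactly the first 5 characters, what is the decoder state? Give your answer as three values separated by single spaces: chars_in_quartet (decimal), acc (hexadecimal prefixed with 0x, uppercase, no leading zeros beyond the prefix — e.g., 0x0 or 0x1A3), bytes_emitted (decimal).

Answer: 1 0x32 3

Derivation:
After char 0 ('/'=63): chars_in_quartet=1 acc=0x3F bytes_emitted=0
After char 1 ('S'=18): chars_in_quartet=2 acc=0xFD2 bytes_emitted=0
After char 2 ('U'=20): chars_in_quartet=3 acc=0x3F494 bytes_emitted=0
After char 3 ('O'=14): chars_in_quartet=4 acc=0xFD250E -> emit FD 25 0E, reset; bytes_emitted=3
After char 4 ('y'=50): chars_in_quartet=1 acc=0x32 bytes_emitted=3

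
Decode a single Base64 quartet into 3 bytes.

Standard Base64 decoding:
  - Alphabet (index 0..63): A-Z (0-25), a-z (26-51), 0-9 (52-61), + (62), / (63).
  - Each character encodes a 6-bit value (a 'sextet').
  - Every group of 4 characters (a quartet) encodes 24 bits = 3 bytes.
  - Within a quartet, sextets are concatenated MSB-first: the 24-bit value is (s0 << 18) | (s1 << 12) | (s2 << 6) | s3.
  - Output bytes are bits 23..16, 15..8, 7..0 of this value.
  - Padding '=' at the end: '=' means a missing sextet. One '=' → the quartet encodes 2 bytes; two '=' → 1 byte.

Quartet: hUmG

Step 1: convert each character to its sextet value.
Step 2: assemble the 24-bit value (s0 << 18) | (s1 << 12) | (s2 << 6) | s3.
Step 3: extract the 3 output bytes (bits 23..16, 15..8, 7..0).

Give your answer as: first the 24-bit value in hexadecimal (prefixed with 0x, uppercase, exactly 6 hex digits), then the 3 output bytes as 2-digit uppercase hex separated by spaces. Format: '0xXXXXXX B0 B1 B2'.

Answer: 0x854986 85 49 86

Derivation:
Sextets: h=33, U=20, m=38, G=6
24-bit: (33<<18) | (20<<12) | (38<<6) | 6
      = 0x840000 | 0x014000 | 0x000980 | 0x000006
      = 0x854986
Bytes: (v>>16)&0xFF=85, (v>>8)&0xFF=49, v&0xFF=86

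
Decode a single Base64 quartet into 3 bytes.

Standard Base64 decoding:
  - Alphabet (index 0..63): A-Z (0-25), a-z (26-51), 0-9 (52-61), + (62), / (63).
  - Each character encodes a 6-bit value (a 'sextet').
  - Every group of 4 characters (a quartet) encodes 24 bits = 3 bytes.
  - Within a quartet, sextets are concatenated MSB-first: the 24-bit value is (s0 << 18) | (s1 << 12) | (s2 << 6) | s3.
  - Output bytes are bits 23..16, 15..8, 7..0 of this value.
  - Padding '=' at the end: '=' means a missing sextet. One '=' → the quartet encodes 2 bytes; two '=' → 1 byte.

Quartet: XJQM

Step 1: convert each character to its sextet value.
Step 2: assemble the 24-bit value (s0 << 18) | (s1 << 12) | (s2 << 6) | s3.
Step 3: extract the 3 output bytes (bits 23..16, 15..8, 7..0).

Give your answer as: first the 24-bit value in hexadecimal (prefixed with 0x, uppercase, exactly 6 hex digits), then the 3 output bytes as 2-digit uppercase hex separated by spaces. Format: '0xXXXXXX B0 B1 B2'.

Answer: 0x5C940C 5C 94 0C

Derivation:
Sextets: X=23, J=9, Q=16, M=12
24-bit: (23<<18) | (9<<12) | (16<<6) | 12
      = 0x5C0000 | 0x009000 | 0x000400 | 0x00000C
      = 0x5C940C
Bytes: (v>>16)&0xFF=5C, (v>>8)&0xFF=94, v&0xFF=0C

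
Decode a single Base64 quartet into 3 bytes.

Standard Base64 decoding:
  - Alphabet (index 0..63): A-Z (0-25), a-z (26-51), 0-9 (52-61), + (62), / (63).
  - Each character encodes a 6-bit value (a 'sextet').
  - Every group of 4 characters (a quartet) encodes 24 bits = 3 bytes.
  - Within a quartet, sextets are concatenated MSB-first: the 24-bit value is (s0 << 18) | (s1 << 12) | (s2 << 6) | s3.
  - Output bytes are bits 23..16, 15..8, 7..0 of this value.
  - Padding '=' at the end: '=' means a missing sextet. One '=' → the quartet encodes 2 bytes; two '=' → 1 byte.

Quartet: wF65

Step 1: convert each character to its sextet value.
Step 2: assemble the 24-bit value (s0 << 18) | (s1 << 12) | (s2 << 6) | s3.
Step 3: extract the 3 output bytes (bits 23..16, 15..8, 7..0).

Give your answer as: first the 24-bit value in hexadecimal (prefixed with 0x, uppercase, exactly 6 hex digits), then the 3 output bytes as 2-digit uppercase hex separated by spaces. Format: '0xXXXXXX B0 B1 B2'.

Answer: 0xC05EB9 C0 5E B9

Derivation:
Sextets: w=48, F=5, 6=58, 5=57
24-bit: (48<<18) | (5<<12) | (58<<6) | 57
      = 0xC00000 | 0x005000 | 0x000E80 | 0x000039
      = 0xC05EB9
Bytes: (v>>16)&0xFF=C0, (v>>8)&0xFF=5E, v&0xFF=B9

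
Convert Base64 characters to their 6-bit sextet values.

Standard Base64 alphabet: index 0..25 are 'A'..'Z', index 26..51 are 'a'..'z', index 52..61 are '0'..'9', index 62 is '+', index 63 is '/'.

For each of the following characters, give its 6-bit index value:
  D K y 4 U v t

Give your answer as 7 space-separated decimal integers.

Answer: 3 10 50 56 20 47 45

Derivation:
'D': A..Z range, ord('D') − ord('A') = 3
'K': A..Z range, ord('K') − ord('A') = 10
'y': a..z range, 26 + ord('y') − ord('a') = 50
'4': 0..9 range, 52 + ord('4') − ord('0') = 56
'U': A..Z range, ord('U') − ord('A') = 20
'v': a..z range, 26 + ord('v') − ord('a') = 47
't': a..z range, 26 + ord('t') − ord('a') = 45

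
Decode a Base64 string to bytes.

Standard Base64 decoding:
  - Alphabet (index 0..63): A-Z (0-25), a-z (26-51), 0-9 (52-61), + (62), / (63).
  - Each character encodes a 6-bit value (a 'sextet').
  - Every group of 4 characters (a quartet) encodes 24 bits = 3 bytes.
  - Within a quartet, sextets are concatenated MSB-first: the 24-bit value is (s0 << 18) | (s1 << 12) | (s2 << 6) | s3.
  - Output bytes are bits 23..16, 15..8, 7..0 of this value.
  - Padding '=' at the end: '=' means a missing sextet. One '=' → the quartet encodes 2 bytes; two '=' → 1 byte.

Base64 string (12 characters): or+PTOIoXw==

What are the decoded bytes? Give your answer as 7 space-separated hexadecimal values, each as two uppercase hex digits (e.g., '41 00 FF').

Answer: A2 BF 8F 4C E2 28 5F

Derivation:
After char 0 ('o'=40): chars_in_quartet=1 acc=0x28 bytes_emitted=0
After char 1 ('r'=43): chars_in_quartet=2 acc=0xA2B bytes_emitted=0
After char 2 ('+'=62): chars_in_quartet=3 acc=0x28AFE bytes_emitted=0
After char 3 ('P'=15): chars_in_quartet=4 acc=0xA2BF8F -> emit A2 BF 8F, reset; bytes_emitted=3
After char 4 ('T'=19): chars_in_quartet=1 acc=0x13 bytes_emitted=3
After char 5 ('O'=14): chars_in_quartet=2 acc=0x4CE bytes_emitted=3
After char 6 ('I'=8): chars_in_quartet=3 acc=0x13388 bytes_emitted=3
After char 7 ('o'=40): chars_in_quartet=4 acc=0x4CE228 -> emit 4C E2 28, reset; bytes_emitted=6
After char 8 ('X'=23): chars_in_quartet=1 acc=0x17 bytes_emitted=6
After char 9 ('w'=48): chars_in_quartet=2 acc=0x5F0 bytes_emitted=6
Padding '==': partial quartet acc=0x5F0 -> emit 5F; bytes_emitted=7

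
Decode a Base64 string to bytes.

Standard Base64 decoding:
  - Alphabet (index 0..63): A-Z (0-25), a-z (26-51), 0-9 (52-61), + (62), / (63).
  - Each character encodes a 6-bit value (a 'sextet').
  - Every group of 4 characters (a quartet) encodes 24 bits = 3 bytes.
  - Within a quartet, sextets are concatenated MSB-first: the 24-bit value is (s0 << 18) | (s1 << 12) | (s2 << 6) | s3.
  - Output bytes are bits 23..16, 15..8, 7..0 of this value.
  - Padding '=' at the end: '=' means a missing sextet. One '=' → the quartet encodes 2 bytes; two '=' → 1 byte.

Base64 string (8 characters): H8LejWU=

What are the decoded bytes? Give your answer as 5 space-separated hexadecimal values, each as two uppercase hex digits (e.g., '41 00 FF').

After char 0 ('H'=7): chars_in_quartet=1 acc=0x7 bytes_emitted=0
After char 1 ('8'=60): chars_in_quartet=2 acc=0x1FC bytes_emitted=0
After char 2 ('L'=11): chars_in_quartet=3 acc=0x7F0B bytes_emitted=0
After char 3 ('e'=30): chars_in_quartet=4 acc=0x1FC2DE -> emit 1F C2 DE, reset; bytes_emitted=3
After char 4 ('j'=35): chars_in_quartet=1 acc=0x23 bytes_emitted=3
After char 5 ('W'=22): chars_in_quartet=2 acc=0x8D6 bytes_emitted=3
After char 6 ('U'=20): chars_in_quartet=3 acc=0x23594 bytes_emitted=3
Padding '=': partial quartet acc=0x23594 -> emit 8D 65; bytes_emitted=5

Answer: 1F C2 DE 8D 65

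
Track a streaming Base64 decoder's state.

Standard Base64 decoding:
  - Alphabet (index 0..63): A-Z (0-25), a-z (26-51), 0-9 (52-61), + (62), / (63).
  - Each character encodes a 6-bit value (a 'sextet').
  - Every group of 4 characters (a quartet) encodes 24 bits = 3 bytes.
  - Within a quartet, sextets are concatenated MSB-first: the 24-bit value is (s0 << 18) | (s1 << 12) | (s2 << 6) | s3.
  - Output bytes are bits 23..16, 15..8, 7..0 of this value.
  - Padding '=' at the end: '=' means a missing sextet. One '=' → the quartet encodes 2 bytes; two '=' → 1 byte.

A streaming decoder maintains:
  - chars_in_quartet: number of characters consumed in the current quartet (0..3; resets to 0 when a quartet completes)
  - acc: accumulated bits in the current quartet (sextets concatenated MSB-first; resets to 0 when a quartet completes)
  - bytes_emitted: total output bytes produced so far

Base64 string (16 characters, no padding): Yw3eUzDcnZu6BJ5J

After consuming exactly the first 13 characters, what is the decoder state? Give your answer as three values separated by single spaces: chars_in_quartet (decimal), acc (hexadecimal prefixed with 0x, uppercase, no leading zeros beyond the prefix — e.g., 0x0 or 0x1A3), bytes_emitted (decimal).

After char 0 ('Y'=24): chars_in_quartet=1 acc=0x18 bytes_emitted=0
After char 1 ('w'=48): chars_in_quartet=2 acc=0x630 bytes_emitted=0
After char 2 ('3'=55): chars_in_quartet=3 acc=0x18C37 bytes_emitted=0
After char 3 ('e'=30): chars_in_quartet=4 acc=0x630DDE -> emit 63 0D DE, reset; bytes_emitted=3
After char 4 ('U'=20): chars_in_quartet=1 acc=0x14 bytes_emitted=3
After char 5 ('z'=51): chars_in_quartet=2 acc=0x533 bytes_emitted=3
After char 6 ('D'=3): chars_in_quartet=3 acc=0x14CC3 bytes_emitted=3
After char 7 ('c'=28): chars_in_quartet=4 acc=0x5330DC -> emit 53 30 DC, reset; bytes_emitted=6
After char 8 ('n'=39): chars_in_quartet=1 acc=0x27 bytes_emitted=6
After char 9 ('Z'=25): chars_in_quartet=2 acc=0x9D9 bytes_emitted=6
After char 10 ('u'=46): chars_in_quartet=3 acc=0x2766E bytes_emitted=6
After char 11 ('6'=58): chars_in_quartet=4 acc=0x9D9BBA -> emit 9D 9B BA, reset; bytes_emitted=9
After char 12 ('B'=1): chars_in_quartet=1 acc=0x1 bytes_emitted=9

Answer: 1 0x1 9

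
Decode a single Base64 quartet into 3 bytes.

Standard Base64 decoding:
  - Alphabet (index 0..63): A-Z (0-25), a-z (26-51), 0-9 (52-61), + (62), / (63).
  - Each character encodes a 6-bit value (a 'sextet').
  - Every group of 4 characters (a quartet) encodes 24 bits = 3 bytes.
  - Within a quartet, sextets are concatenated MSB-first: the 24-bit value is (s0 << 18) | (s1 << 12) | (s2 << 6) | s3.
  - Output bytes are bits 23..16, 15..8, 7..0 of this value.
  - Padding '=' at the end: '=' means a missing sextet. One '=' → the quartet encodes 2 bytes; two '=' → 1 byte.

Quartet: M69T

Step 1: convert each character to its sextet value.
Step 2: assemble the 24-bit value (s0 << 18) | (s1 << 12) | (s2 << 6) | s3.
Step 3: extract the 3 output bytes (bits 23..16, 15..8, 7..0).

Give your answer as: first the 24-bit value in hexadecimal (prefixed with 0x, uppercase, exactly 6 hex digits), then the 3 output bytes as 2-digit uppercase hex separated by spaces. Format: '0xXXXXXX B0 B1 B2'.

Sextets: M=12, 6=58, 9=61, T=19
24-bit: (12<<18) | (58<<12) | (61<<6) | 19
      = 0x300000 | 0x03A000 | 0x000F40 | 0x000013
      = 0x33AF53
Bytes: (v>>16)&0xFF=33, (v>>8)&0xFF=AF, v&0xFF=53

Answer: 0x33AF53 33 AF 53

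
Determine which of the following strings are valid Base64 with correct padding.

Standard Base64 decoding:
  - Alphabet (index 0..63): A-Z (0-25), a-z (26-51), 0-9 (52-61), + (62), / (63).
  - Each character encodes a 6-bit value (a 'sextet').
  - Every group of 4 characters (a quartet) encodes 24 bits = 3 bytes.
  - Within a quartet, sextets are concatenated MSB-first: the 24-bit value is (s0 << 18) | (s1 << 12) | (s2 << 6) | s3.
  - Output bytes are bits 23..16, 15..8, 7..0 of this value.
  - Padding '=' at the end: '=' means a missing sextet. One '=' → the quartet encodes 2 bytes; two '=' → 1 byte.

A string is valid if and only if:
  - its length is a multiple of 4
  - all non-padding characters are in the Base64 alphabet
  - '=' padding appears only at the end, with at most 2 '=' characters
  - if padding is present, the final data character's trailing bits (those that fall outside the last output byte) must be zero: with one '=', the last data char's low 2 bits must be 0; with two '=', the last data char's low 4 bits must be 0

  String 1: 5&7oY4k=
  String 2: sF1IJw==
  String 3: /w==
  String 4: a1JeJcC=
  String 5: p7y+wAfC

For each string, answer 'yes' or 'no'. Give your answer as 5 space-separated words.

Answer: no yes yes no yes

Derivation:
String 1: '5&7oY4k=' → invalid (bad char(s): ['&'])
String 2: 'sF1IJw==' → valid
String 3: '/w==' → valid
String 4: 'a1JeJcC=' → invalid (bad trailing bits)
String 5: 'p7y+wAfC' → valid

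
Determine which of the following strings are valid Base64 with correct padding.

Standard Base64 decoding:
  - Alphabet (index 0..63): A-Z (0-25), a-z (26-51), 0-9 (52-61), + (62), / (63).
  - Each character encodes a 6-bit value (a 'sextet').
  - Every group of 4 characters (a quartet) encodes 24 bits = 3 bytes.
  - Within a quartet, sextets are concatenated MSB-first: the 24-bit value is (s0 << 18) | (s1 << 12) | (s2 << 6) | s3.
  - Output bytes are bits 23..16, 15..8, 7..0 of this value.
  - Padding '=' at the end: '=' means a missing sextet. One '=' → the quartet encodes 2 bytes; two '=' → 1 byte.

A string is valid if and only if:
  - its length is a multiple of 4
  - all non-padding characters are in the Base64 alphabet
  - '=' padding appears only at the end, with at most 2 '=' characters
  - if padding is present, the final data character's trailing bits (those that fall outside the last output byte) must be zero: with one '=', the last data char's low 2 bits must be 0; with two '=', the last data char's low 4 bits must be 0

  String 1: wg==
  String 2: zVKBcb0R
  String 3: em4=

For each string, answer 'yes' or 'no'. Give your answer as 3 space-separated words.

String 1: 'wg==' → valid
String 2: 'zVKBcb0R' → valid
String 3: 'em4=' → valid

Answer: yes yes yes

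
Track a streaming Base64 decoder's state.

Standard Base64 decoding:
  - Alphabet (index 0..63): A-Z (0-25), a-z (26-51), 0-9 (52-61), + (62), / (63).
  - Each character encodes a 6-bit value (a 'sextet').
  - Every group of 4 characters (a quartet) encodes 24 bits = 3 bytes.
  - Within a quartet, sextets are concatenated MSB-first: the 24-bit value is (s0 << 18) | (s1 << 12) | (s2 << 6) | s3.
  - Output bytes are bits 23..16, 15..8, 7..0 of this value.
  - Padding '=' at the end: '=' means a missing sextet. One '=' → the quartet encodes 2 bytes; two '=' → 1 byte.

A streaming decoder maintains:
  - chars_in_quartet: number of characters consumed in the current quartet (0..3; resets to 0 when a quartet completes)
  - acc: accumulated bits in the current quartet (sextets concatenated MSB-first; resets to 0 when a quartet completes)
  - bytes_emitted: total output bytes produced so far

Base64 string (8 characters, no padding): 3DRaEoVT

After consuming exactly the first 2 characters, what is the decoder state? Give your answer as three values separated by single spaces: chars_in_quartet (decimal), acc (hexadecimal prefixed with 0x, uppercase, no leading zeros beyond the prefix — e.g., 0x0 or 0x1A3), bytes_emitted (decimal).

Answer: 2 0xDC3 0

Derivation:
After char 0 ('3'=55): chars_in_quartet=1 acc=0x37 bytes_emitted=0
After char 1 ('D'=3): chars_in_quartet=2 acc=0xDC3 bytes_emitted=0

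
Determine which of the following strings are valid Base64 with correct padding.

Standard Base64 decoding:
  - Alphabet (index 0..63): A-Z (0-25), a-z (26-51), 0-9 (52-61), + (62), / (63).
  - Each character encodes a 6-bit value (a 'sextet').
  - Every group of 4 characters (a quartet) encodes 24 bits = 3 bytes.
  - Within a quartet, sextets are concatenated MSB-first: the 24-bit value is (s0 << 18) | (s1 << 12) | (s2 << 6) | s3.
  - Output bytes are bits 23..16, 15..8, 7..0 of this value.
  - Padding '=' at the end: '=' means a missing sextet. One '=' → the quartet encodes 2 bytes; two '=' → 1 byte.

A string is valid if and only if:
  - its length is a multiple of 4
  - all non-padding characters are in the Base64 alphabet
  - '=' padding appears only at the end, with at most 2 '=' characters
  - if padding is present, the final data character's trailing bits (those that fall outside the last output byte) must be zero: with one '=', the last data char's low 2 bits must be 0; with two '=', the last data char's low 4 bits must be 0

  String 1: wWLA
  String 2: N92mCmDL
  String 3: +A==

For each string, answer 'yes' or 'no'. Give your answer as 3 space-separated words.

Answer: yes yes yes

Derivation:
String 1: 'wWLA' → valid
String 2: 'N92mCmDL' → valid
String 3: '+A==' → valid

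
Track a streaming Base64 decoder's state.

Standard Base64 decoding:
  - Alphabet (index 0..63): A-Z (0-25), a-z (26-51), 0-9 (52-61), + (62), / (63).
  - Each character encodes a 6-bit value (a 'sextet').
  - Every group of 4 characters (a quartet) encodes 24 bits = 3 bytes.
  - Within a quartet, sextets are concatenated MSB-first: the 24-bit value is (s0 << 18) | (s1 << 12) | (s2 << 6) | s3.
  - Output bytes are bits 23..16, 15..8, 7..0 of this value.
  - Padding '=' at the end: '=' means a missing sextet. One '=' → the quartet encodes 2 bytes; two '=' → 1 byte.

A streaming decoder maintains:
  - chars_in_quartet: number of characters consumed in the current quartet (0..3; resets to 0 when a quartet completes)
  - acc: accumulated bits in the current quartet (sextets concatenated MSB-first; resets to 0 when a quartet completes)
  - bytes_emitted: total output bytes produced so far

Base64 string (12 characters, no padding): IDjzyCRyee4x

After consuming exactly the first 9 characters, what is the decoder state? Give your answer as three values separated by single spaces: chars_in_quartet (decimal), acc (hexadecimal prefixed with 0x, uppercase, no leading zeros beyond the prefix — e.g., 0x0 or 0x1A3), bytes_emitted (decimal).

After char 0 ('I'=8): chars_in_quartet=1 acc=0x8 bytes_emitted=0
After char 1 ('D'=3): chars_in_quartet=2 acc=0x203 bytes_emitted=0
After char 2 ('j'=35): chars_in_quartet=3 acc=0x80E3 bytes_emitted=0
After char 3 ('z'=51): chars_in_quartet=4 acc=0x2038F3 -> emit 20 38 F3, reset; bytes_emitted=3
After char 4 ('y'=50): chars_in_quartet=1 acc=0x32 bytes_emitted=3
After char 5 ('C'=2): chars_in_quartet=2 acc=0xC82 bytes_emitted=3
After char 6 ('R'=17): chars_in_quartet=3 acc=0x32091 bytes_emitted=3
After char 7 ('y'=50): chars_in_quartet=4 acc=0xC82472 -> emit C8 24 72, reset; bytes_emitted=6
After char 8 ('e'=30): chars_in_quartet=1 acc=0x1E bytes_emitted=6

Answer: 1 0x1E 6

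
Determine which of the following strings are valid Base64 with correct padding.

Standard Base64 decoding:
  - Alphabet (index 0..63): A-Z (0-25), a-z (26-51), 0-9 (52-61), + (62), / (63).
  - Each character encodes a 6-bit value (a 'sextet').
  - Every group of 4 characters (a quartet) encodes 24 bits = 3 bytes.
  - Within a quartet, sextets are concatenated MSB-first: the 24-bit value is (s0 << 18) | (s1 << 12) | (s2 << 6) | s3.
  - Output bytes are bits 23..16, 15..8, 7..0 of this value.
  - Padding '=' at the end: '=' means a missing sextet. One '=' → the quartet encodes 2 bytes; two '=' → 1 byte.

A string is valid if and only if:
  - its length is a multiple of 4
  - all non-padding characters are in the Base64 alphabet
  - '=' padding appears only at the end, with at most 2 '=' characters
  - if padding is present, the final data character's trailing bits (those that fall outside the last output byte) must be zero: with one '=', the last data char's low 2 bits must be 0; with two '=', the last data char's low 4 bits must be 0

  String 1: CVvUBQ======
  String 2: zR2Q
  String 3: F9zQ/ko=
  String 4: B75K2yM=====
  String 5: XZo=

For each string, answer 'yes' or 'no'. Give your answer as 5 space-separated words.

String 1: 'CVvUBQ======' → invalid (6 pad chars (max 2))
String 2: 'zR2Q' → valid
String 3: 'F9zQ/ko=' → valid
String 4: 'B75K2yM=====' → invalid (5 pad chars (max 2))
String 5: 'XZo=' → valid

Answer: no yes yes no yes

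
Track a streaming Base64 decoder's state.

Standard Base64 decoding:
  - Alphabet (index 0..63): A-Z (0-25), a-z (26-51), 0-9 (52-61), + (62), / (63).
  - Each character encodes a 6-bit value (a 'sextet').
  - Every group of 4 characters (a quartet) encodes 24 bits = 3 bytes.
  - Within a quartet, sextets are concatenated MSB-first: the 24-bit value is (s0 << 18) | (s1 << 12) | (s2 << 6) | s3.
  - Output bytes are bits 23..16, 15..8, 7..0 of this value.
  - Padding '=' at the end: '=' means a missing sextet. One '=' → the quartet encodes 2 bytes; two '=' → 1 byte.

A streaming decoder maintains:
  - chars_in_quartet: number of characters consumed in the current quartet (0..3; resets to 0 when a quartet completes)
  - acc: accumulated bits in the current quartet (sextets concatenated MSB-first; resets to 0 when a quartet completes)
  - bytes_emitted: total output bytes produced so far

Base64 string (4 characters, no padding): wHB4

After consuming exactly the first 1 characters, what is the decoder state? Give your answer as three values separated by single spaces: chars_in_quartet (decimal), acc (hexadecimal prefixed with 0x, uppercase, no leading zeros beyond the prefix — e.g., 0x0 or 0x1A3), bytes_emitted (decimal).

Answer: 1 0x30 0

Derivation:
After char 0 ('w'=48): chars_in_quartet=1 acc=0x30 bytes_emitted=0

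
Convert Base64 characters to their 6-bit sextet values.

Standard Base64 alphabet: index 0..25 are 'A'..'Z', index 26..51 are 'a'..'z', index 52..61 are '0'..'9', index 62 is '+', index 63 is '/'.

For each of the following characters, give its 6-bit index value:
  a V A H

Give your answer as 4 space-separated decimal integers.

'a': a..z range, 26 + ord('a') − ord('a') = 26
'V': A..Z range, ord('V') − ord('A') = 21
'A': A..Z range, ord('A') − ord('A') = 0
'H': A..Z range, ord('H') − ord('A') = 7

Answer: 26 21 0 7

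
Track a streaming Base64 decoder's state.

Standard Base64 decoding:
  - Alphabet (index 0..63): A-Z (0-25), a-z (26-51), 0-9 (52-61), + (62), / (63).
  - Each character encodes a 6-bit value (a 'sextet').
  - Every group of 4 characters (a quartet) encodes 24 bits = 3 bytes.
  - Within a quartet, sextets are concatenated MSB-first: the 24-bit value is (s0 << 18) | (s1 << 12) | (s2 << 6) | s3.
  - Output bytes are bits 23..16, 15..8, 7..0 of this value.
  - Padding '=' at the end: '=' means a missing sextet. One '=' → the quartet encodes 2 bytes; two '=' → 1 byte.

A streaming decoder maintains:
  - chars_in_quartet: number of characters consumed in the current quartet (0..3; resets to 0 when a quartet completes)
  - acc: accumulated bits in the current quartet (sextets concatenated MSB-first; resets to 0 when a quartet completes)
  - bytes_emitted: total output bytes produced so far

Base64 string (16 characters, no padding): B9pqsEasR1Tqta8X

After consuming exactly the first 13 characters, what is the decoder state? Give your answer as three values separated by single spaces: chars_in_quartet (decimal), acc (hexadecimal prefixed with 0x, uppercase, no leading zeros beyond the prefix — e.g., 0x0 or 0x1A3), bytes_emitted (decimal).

After char 0 ('B'=1): chars_in_quartet=1 acc=0x1 bytes_emitted=0
After char 1 ('9'=61): chars_in_quartet=2 acc=0x7D bytes_emitted=0
After char 2 ('p'=41): chars_in_quartet=3 acc=0x1F69 bytes_emitted=0
After char 3 ('q'=42): chars_in_quartet=4 acc=0x7DA6A -> emit 07 DA 6A, reset; bytes_emitted=3
After char 4 ('s'=44): chars_in_quartet=1 acc=0x2C bytes_emitted=3
After char 5 ('E'=4): chars_in_quartet=2 acc=0xB04 bytes_emitted=3
After char 6 ('a'=26): chars_in_quartet=3 acc=0x2C11A bytes_emitted=3
After char 7 ('s'=44): chars_in_quartet=4 acc=0xB046AC -> emit B0 46 AC, reset; bytes_emitted=6
After char 8 ('R'=17): chars_in_quartet=1 acc=0x11 bytes_emitted=6
After char 9 ('1'=53): chars_in_quartet=2 acc=0x475 bytes_emitted=6
After char 10 ('T'=19): chars_in_quartet=3 acc=0x11D53 bytes_emitted=6
After char 11 ('q'=42): chars_in_quartet=4 acc=0x4754EA -> emit 47 54 EA, reset; bytes_emitted=9
After char 12 ('t'=45): chars_in_quartet=1 acc=0x2D bytes_emitted=9

Answer: 1 0x2D 9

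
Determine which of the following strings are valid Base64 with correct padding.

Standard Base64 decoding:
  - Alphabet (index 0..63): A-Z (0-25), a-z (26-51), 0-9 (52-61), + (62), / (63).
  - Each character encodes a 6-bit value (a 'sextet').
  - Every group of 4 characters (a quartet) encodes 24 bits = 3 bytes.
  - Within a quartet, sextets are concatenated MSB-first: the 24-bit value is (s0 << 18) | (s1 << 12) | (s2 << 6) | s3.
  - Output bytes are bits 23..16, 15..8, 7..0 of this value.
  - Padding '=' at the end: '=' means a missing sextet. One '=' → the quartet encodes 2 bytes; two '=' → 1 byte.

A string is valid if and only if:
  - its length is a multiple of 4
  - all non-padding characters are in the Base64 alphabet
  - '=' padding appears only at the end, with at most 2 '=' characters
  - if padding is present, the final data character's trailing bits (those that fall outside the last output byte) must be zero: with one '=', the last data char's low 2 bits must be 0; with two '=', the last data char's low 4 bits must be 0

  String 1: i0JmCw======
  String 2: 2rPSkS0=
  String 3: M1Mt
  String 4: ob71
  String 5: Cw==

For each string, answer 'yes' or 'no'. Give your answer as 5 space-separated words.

String 1: 'i0JmCw======' → invalid (6 pad chars (max 2))
String 2: '2rPSkS0=' → valid
String 3: 'M1Mt' → valid
String 4: 'ob71' → valid
String 5: 'Cw==' → valid

Answer: no yes yes yes yes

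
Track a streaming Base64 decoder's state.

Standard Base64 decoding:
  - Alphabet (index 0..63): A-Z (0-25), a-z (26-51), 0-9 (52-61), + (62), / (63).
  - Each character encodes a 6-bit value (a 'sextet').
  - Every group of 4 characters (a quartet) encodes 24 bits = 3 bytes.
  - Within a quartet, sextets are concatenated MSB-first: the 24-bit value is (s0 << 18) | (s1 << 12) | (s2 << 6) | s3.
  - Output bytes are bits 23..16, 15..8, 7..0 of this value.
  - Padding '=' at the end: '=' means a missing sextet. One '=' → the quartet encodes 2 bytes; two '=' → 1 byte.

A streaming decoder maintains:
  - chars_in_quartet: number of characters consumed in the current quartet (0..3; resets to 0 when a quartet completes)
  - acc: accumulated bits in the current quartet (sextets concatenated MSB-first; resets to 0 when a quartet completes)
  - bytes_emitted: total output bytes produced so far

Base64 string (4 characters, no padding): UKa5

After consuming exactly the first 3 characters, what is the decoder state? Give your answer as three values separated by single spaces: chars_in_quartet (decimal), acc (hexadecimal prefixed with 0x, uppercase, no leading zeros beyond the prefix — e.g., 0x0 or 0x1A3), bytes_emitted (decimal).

Answer: 3 0x1429A 0

Derivation:
After char 0 ('U'=20): chars_in_quartet=1 acc=0x14 bytes_emitted=0
After char 1 ('K'=10): chars_in_quartet=2 acc=0x50A bytes_emitted=0
After char 2 ('a'=26): chars_in_quartet=3 acc=0x1429A bytes_emitted=0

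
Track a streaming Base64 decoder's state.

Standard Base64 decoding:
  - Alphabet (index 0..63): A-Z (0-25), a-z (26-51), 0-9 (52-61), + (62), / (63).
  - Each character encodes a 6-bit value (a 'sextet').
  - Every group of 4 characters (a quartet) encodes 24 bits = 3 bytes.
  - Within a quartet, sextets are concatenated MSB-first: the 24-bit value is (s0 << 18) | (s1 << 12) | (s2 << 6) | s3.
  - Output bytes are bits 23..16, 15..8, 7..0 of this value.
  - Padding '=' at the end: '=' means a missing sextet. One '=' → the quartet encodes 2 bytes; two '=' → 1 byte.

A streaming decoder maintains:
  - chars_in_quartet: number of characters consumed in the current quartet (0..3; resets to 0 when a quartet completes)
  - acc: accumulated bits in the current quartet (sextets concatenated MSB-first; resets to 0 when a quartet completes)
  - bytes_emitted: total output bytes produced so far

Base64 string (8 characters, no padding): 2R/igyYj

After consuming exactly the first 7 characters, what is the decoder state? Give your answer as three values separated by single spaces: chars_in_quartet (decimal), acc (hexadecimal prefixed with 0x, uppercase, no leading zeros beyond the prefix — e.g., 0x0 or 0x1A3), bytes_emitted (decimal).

Answer: 3 0x20C98 3

Derivation:
After char 0 ('2'=54): chars_in_quartet=1 acc=0x36 bytes_emitted=0
After char 1 ('R'=17): chars_in_quartet=2 acc=0xD91 bytes_emitted=0
After char 2 ('/'=63): chars_in_quartet=3 acc=0x3647F bytes_emitted=0
After char 3 ('i'=34): chars_in_quartet=4 acc=0xD91FE2 -> emit D9 1F E2, reset; bytes_emitted=3
After char 4 ('g'=32): chars_in_quartet=1 acc=0x20 bytes_emitted=3
After char 5 ('y'=50): chars_in_quartet=2 acc=0x832 bytes_emitted=3
After char 6 ('Y'=24): chars_in_quartet=3 acc=0x20C98 bytes_emitted=3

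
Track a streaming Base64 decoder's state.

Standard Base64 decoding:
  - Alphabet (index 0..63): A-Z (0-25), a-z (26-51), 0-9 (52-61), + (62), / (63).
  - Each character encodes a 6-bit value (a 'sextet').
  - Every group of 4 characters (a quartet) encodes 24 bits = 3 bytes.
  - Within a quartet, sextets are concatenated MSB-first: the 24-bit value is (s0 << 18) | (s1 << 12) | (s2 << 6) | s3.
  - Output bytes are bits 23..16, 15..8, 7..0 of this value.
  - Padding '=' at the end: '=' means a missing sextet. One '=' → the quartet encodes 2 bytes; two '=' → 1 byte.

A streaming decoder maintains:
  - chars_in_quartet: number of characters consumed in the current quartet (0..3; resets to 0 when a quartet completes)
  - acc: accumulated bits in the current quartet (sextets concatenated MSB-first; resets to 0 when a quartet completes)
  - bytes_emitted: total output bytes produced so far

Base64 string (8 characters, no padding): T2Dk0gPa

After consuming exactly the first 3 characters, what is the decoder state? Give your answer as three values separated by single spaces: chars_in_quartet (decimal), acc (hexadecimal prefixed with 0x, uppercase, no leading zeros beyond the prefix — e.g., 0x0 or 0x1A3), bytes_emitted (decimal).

Answer: 3 0x13D83 0

Derivation:
After char 0 ('T'=19): chars_in_quartet=1 acc=0x13 bytes_emitted=0
After char 1 ('2'=54): chars_in_quartet=2 acc=0x4F6 bytes_emitted=0
After char 2 ('D'=3): chars_in_quartet=3 acc=0x13D83 bytes_emitted=0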